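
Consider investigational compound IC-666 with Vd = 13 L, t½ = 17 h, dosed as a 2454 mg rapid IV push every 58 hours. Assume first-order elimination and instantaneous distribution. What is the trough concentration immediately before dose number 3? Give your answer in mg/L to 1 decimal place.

f = (1/2)^(τ/t½) = (1/2)^(58/17) ≈ 0.0940.
C₀ = D/Vd = 2454/13 ≈ 188.769 mg/L.
Before the 3rd dose, 2 doses have been given. Superposition: Cmin = C₀·(f + f²).
≈ 188.769 × (0.0940 + 0.0088) ≈ 188.769 × 0.1028 ≈ 19.405 mg/L.

19.4 mg/L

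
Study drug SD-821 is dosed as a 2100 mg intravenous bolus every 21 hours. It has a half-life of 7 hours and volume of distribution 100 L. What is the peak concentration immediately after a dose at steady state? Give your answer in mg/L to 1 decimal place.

The dosing interval is 3 half-lives, so f = 2^(−3) = 0.125.
At steady state, R = 1/(1 − 0.125) = 8/7.
Single-dose peak C₀ = D/Vd = 2100/100 = 21 mg/L.
Steady-state peak Cmax,ss = C₀·R = 21 × 8/7 ≈ 24.000 mg/L.

24.0 mg/L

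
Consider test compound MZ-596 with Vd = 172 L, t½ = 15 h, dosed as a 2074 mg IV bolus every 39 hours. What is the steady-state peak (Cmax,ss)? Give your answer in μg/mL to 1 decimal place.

τ/t½ = 39/15 ≈ 2.6, so fraction remaining f = (1/2)^(39/15) ≈ 0.1649.
Accumulation ratio R = 1/(1 − f) ≈ 1/0.8351 ≈ 1.1975.
Each bolus raises the concentration by D/Vd = 2074/172 ≈ 12.058 μg/mL.
Cmax,ss = C₀/(1 − f) ≈ 12.058/0.8351 ≈ 14.439 μg/mL.

14.4 μg/mL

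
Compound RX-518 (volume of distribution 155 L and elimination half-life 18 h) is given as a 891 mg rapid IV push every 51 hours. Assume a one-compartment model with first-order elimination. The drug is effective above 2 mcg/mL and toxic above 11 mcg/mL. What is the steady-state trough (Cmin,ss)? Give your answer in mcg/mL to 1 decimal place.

τ/t½ = 51/18 ≈ 2.8333, so fraction remaining f = (1/2)^(51/18) ≈ 0.1403.
Single-dose peak C₀ = D/Vd = 891/155 ≈ 5.748 mcg/mL.
Steady-state trough Cmin,ss = C₀·f/(1−f) ≈ 5.748 × 0.1403/0.8597 ≈ 0.938 mcg/mL.
Trough 0.9 mcg/mL vs MEC 2 mcg/mL: subtherapeutic.

0.9 mcg/mL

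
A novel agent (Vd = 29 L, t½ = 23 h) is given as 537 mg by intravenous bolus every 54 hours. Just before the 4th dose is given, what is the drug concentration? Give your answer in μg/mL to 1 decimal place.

f = (1/2)^(τ/t½) = (1/2)^(54/23) ≈ 0.1964.
C₀ = D/Vd = 537/29 ≈ 18.517 μg/mL.
Before the 4th dose, 3 doses have been given. Superposition: Cmin = C₀·(f + f² + … + f^3).
≈ 18.517 × (0.1964 + 0.0386 + 0.0076) ≈ 18.517 × 0.2426 ≈ 4.492 μg/mL.

4.5 μg/mL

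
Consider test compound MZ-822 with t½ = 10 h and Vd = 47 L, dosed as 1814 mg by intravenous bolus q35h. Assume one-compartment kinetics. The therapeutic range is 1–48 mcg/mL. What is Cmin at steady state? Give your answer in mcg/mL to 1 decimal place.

k = ln2/t½ = ln2/10 ≈ 0.069315 h⁻¹; fraction remaining f = e^(−kτ) = e^(−0.069315×35) ≈ 0.0884.
At steady state, accumulation factor R = 1/(1 − e^(−kτ)) ≈ 1.0970.
Each bolus raises the concentration by D/Vd = 1814/47 ≈ 38.596 mcg/mL.
Steady-state peak Cmax,ss = C₀·R ≈ 38.596 × 1.0970 ≈ 42.340 mcg/mL.
One interval later, Cmin,ss = Cmax,ss·e^(−kτ) ≈ 42.340 × 0.0884 ≈ 3.743 mcg/mL.
Trough 3.7 mcg/mL vs MEC 1 mcg/mL: adequate.

3.7 mcg/mL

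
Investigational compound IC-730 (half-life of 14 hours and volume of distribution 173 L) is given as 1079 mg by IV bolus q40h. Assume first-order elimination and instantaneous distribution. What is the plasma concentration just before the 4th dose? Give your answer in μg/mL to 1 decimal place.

f = (1/2)^(τ/t½) = (1/2)^(40/14) ≈ 0.1380.
C₀ = D/Vd = 1079/173 ≈ 6.237 μg/mL.
Before the 4th dose, 3 doses have been given. Superposition: Cmin = C₀·(f + f² + … + f^3).
≈ 6.237 × (0.1380 + 0.0190 + 0.0026) ≈ 6.237 × 0.1596 ≈ 0.995 μg/mL.

1.0 μg/mL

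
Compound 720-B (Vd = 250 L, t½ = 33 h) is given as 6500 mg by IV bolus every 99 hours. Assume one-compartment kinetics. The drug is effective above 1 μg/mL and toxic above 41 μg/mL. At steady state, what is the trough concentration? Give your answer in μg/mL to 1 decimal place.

3.7 μg/mL

τ = 99 h = 3 half-lives, so f = (1/2)^3 = 0.125.
At steady state, R = 1/(1 − 0.125) = 8/7.
Single-dose peak C₀ = D/Vd = 6500/250 = 26 μg/mL.
Steady-state peak Cmax,ss = C₀·R = 26 × 8/7 ≈ 29.714 μg/mL.
Steady-state trough Cmin,ss = Cmax,ss·f ≈ 29.714 × 0.125 ≈ 3.714 μg/mL.
Trough 3.7 μg/mL vs MEC 1 μg/mL: adequate.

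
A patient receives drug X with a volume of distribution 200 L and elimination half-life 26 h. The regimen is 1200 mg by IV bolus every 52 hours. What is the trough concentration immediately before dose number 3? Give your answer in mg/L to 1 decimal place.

f = (1/2)^(τ/t½) = (1/2)^(52/26) ≈ 0.2500.
C₀ = D/Vd = 1200/200 ≈ 6.000 mg/L.
Before the 3rd dose, 2 doses have been given. Superposition: Cmin = C₀·(f + f²).
≈ 6.000 × (0.2500 + 0.0625) ≈ 6.000 × 0.3125 ≈ 1.875 mg/L.

1.9 mg/L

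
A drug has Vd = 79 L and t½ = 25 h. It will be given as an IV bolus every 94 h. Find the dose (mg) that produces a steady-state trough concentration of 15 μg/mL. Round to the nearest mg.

14869 mg

τ/t½ = 94/25 ≈ 3.76, so f = (1/2)^(94/25) ≈ 0.073812.
Cmin,ss = (D/Vd)·f/(1−f), so D = Cmin,ss·Vd·(1−f)/f.
D = 15 × 79 × (1−f)/f ≈ 15 × 79 × 12.54793 ≈ 14869.30 mg.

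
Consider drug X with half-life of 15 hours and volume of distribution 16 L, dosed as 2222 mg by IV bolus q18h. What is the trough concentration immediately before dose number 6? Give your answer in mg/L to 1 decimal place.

f = (1/2)^(τ/t½) = (1/2)^(18/15) ≈ 0.4353.
C₀ = D/Vd = 2222/16 ≈ 138.875 mg/L.
Before the 6th dose, 5 doses have been given. Superposition: Cmin = C₀·(f + f² + … + f^5).
≈ 138.875 × (0.4353 + 0.1895 + 0.0825 + 0.0359 + 0.0156) ≈ 138.875 × 0.7588 ≈ 105.378 mg/L.

105.4 mg/L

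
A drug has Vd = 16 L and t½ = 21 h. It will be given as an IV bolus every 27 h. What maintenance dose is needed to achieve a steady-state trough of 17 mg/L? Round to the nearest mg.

391 mg

τ/t½ = 27/21 ≈ 1.2857, so f = (1/2)^(27/21) ≈ 0.410168.
Cmin,ss = (D/Vd)·f/(1−f), so D = Cmin,ss·Vd·(1−f)/f.
D = 17 × 16 × (1−f)/f ≈ 17 × 16 × 1.43803 ≈ 391.14 mg.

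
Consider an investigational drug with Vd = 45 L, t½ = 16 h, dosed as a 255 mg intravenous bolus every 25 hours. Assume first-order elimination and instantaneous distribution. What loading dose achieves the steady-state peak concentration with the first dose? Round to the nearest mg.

f = (1/2)^(25/16) ≈ 0.338564; accumulation ratio R = 1/(1−f) ≈ 1.51186.
Loading dose to hit Cmax,ss on first dose: D_load = D_maint·R ≈ 255 × 1.51186 ≈ 385.52 mg.

386 mg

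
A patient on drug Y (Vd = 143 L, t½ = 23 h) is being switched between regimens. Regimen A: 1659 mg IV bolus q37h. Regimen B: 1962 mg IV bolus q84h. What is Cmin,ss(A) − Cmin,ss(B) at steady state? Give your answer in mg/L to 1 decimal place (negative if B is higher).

Regimen A: f = (1/2)^(37/23) ≈ 0.3279; Cmin,ss = (1659/143)·f/(1−f) ≈ 5.660 mg/L.
Regimen B: f = (1/2)^(84/23) ≈ 0.0795; Cmin,ss = (1962/143)·f/(1−f) ≈ 1.185 mg/L.
Difference ≈ 5.660 − 1.185 ≈ 4.475 mg/L.

4.5 mg/L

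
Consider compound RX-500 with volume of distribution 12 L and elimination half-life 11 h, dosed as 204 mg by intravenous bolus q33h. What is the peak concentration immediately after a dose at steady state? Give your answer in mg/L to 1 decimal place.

19.4 mg/L

The dosing interval is 3 half-lives, so f = 2^(−3) = 0.125.
At steady state, R = 1/(1 − 0.125) = 8/7.
Single-dose peak C₀ = D/Vd = 204/12 = 17 mg/L.
Steady-state peak Cmax,ss = C₀·R = 17 × 8/7 ≈ 19.429 mg/L.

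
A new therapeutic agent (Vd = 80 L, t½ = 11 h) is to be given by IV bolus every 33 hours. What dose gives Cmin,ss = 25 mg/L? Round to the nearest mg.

τ/t½ = 33/11 ≈ 3, so f = (1/2)^(33/11) ≈ 0.125000.
Cmin,ss = (D/Vd)·f/(1−f), so D = Cmin,ss·Vd·(1−f)/f.
D = 25 × 80 × (1−f)/f ≈ 25 × 80 × 7.00000 ≈ 14000.00 mg.

14000 mg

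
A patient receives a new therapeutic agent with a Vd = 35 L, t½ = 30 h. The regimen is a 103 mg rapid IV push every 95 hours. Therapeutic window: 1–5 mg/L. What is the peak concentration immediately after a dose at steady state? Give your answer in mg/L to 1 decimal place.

3.3 mg/L

Over one 95-h interval, 95/30 ≈ 3.1667 half-lives elapse, leaving f ≈ 0.1114 of each dose.
Accumulation ratio R = 1/(1 − f) ≈ 1/0.8886 ≈ 1.1254.
Each bolus raises the concentration by D/Vd = 103/35 ≈ 2.943 mg/L.
Steady-state peak Cmax,ss = C₀·R ≈ 2.943 × 1.1254 ≈ 3.312 mg/L.
Peak 3.3 mg/L vs MTC 5 mg/L: below toxic threshold.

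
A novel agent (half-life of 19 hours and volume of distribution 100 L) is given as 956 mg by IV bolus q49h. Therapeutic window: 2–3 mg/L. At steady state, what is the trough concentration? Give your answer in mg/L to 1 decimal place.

k = ln2/t½ = ln2/19 ≈ 0.036481 h⁻¹; fraction remaining f = e^(−kτ) = e^(−0.036481×49) ≈ 0.1674.
Accumulation ratio R = 1/(1 − f) ≈ 1/0.8326 ≈ 1.2011.
Each bolus raises the concentration by D/Vd = 956/100 ≈ 9.560 mg/L.
Cmax,ss = C₀/(1 − f) ≈ 9.560/0.8326 ≈ 11.482 mg/L.
One interval later, Cmin,ss = Cmax,ss·e^(−kτ) ≈ 11.482 × 0.1674 ≈ 1.922 mg/L.
Trough 1.9 mg/L vs MEC 2 mg/L: subtherapeutic.

1.9 mg/L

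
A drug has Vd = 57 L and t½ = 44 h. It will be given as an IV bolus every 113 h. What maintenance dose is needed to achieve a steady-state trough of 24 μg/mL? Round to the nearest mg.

6745 mg

τ/t½ = 113/44 ≈ 2.5682, so f = (1/2)^(113/44) ≈ 0.168617.
Cmin,ss = (D/Vd)·f/(1−f), so D = Cmin,ss·Vd·(1−f)/f.
D = 24 × 57 × (1−f)/f ≈ 24 × 57 × 4.93060 ≈ 6745.06 mg.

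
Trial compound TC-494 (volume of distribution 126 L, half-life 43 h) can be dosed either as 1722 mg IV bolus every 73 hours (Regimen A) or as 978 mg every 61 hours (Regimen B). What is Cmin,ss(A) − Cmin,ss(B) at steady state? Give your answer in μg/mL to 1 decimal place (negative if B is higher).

Regimen A: f = (1/2)^(73/43) ≈ 0.3083; Cmin,ss = (1722/126)·f/(1−f) ≈ 6.091 μg/mL.
Regimen B: f = (1/2)^(61/43) ≈ 0.3741; Cmin,ss = (978/126)·f/(1−f) ≈ 4.639 μg/mL.
Difference ≈ 6.091 − 4.639 ≈ 1.452 μg/mL.

1.5 μg/mL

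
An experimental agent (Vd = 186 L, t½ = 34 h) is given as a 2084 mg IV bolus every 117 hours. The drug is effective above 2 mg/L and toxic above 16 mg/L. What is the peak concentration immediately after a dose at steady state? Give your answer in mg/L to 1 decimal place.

k = ln2/t½ = ln2/34 ≈ 0.020387 h⁻¹; fraction remaining f = e^(−kτ) = e^(−0.020387×117) ≈ 0.0921.
At steady state, accumulation factor R = 1/(1 − e^(−kτ)) ≈ 1.1014.
Each bolus raises the concentration by D/Vd = 2084/186 ≈ 11.204 mg/L.
Steady-state peak Cmax,ss = C₀·R ≈ 11.204 × 1.1014 ≈ 12.340 mg/L.
Peak 12.3 mg/L vs MTC 16 mg/L: below toxic threshold.

12.3 mg/L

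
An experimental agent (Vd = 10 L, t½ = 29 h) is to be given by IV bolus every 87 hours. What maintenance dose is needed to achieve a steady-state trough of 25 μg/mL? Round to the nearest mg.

1750 mg

τ/t½ = 87/29 ≈ 3, so f = (1/2)^(87/29) ≈ 0.125000.
Cmin,ss = (D/Vd)·f/(1−f), so D = Cmin,ss·Vd·(1−f)/f.
D = 25 × 10 × (1−f)/f ≈ 25 × 10 × 7.00000 ≈ 1750.00 mg.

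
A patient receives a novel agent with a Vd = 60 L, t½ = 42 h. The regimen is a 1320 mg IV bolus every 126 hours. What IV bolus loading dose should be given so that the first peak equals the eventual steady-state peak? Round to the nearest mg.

f = (1/2)^(126/42) ≈ 0.125000; accumulation ratio R = 1/(1−f) ≈ 1.14286.
Loading dose to hit Cmax,ss on first dose: D_load = D_maint·R ≈ 1320 × 1.14286 ≈ 1508.58 mg.

1509 mg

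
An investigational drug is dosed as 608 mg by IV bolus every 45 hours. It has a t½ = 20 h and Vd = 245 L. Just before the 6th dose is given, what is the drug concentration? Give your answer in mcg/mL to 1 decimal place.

f = (1/2)^(τ/t½) = (1/2)^(45/20) ≈ 0.2102.
C₀ = D/Vd = 608/245 ≈ 2.482 mcg/mL.
Before the 6th dose, 5 doses have been given. Superposition: Cmin = C₀·(f + f² + … + f^5).
≈ 2.482 × (0.2102 + 0.0442 + 0.0093 + 0.0020 + 0.0004) ≈ 2.482 × 0.2661 ≈ 0.660 mcg/mL.

0.7 mcg/mL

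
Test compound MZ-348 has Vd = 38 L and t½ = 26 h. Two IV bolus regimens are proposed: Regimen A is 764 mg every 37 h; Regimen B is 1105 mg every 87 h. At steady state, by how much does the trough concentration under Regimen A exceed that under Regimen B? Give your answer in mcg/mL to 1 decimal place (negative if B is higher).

Regimen A: f = (1/2)^(37/26) ≈ 0.3729; Cmin,ss = (764/38)·f/(1−f) ≈ 11.955 mcg/mL.
Regimen B: f = (1/2)^(87/26) ≈ 0.0983; Cmin,ss = (1105/38)·f/(1−f) ≈ 3.170 mcg/mL.
Difference ≈ 11.955 − 3.170 ≈ 8.785 mcg/mL.

8.8 mcg/mL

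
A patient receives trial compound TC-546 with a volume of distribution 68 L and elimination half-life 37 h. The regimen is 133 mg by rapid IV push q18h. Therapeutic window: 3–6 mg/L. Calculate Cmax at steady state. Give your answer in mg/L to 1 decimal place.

k = ln2/t½ = ln2/37 ≈ 0.018734 h⁻¹; fraction remaining f = e^(−kτ) = e^(−0.018734×18) ≈ 0.7138.
At steady state, accumulation factor R = 1/(1 − e^(−kτ)) ≈ 3.4941.
Single-dose peak C₀ = D/Vd = 133/68 ≈ 1.956 mg/L.
Cmax,ss = C₀/(1 − f) ≈ 1.956/0.2862 ≈ 6.834 mg/L.
Peak 6.8 mg/L vs MTC 6 mg/L: exceeds toxic threshold.

6.8 mg/L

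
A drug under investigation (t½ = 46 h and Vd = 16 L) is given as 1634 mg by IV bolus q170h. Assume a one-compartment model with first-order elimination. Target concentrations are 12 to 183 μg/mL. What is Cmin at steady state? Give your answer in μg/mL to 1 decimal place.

8.5 μg/mL

τ/t½ = 170/46 ≈ 3.6957, so fraction remaining f = (1/2)^(170/46) ≈ 0.0772.
Accumulation ratio R = 1/(1 − f) ≈ 1/0.9228 ≈ 1.0837.
Single-dose peak C₀ = D/Vd = 1634/16 ≈ 102.125 μg/mL.
Steady-state peak Cmax,ss = C₀·R ≈ 102.125 × 1.0837 ≈ 110.673 μg/mL.
One interval later, Cmin,ss = Cmax,ss·e^(−kτ) ≈ 110.673 × 0.0772 ≈ 8.544 μg/mL.
Trough 8.5 μg/mL vs MEC 12 μg/mL: subtherapeutic.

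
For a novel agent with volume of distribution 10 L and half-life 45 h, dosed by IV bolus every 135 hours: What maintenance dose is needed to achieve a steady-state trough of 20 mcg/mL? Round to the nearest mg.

1400 mg

τ/t½ = 135/45 ≈ 3, so f = (1/2)^(135/45) ≈ 0.125000.
Cmin,ss = (D/Vd)·f/(1−f), so D = Cmin,ss·Vd·(1−f)/f.
D = 20 × 10 × (1−f)/f ≈ 20 × 10 × 7.00000 ≈ 1400.00 mg.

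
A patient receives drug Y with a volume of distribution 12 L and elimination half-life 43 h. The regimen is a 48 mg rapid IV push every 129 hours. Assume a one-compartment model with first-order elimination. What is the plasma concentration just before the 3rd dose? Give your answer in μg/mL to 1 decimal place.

f = (1/2)^(τ/t½) = (1/2)^(129/43) ≈ 0.1250.
C₀ = D/Vd = 48/12 ≈ 4.000 μg/mL.
Before the 3rd dose, 2 doses have been given. Superposition: Cmin = C₀·(f + f²).
≈ 4.000 × (0.1250 + 0.0156) ≈ 4.000 × 0.1406 ≈ 0.562 μg/mL.

0.6 μg/mL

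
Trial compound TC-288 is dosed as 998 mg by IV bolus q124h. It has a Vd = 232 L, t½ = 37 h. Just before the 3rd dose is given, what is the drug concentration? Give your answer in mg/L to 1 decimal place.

0.5 mg/L

f = (1/2)^(τ/t½) = (1/2)^(124/37) ≈ 0.0980.
C₀ = D/Vd = 998/232 ≈ 4.302 mg/L.
Before the 3rd dose, 2 doses have been given. Superposition: Cmin = C₀·(f + f²).
≈ 4.302 × (0.0980 + 0.0096) ≈ 4.302 × 0.1076 ≈ 0.463 mg/L.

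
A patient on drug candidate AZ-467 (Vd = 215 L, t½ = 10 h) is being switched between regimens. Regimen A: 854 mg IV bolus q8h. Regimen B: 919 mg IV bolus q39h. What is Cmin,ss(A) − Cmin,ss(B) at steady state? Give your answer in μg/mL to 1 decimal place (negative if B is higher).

5.1 μg/mL

Regimen A: f = (1/2)^(8/10) ≈ 0.5743; Cmin,ss = (854/215)·f/(1−f) ≈ 5.359 μg/mL.
Regimen B: f = (1/2)^(39/10) ≈ 0.0670; Cmin,ss = (919/215)·f/(1−f) ≈ 0.307 μg/mL.
Difference ≈ 5.359 − 0.307 ≈ 5.052 μg/mL.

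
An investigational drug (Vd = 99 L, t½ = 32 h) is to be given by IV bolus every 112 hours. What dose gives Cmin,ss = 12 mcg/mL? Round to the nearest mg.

τ/t½ = 112/32 ≈ 3.5, so f = (1/2)^(112/32) ≈ 0.088388.
Cmin,ss = (D/Vd)·f/(1−f), so D = Cmin,ss·Vd·(1−f)/f.
D = 12 × 99 × (1−f)/f ≈ 12 × 99 × 10.31375 ≈ 12252.74 mg.

12253 mg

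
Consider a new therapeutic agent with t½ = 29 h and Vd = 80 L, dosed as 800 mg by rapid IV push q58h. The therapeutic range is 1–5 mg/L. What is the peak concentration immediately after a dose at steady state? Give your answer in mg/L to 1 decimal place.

The dosing interval is 2 half-lives, so f = 2^(−2) = 0.25.
At steady state, R = 1/(1 − 0.25) = 4/3.
Single-dose peak C₀ = D/Vd = 800/80 = 10 mg/L.
Steady-state peak Cmax,ss = C₀·R = 10 × 4/3 ≈ 13.333 mg/L.
Peak 13.3 mg/L vs MTC 5 mg/L: exceeds toxic threshold.

13.3 mg/L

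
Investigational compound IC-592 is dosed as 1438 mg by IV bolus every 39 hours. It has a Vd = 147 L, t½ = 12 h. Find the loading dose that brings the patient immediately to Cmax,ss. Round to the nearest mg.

f = (1/2)^(39/12) ≈ 0.105112; accumulation ratio R = 1/(1−f) ≈ 1.11746.
Loading dose to hit Cmax,ss on first dose: D_load = D_maint·R ≈ 1438 × 1.11746 ≈ 1606.91 mg.

1607 mg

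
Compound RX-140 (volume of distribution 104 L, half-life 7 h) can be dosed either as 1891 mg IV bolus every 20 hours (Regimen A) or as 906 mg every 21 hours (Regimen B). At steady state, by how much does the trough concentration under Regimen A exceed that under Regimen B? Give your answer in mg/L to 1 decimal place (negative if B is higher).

1.7 mg/L

Regimen A: f = (1/2)^(20/7) ≈ 0.1380; Cmin,ss = (1891/104)·f/(1−f) ≈ 2.911 mg/L.
Regimen B: f = (1/2)^(21/7) ≈ 0.1250; Cmin,ss = (906/104)·f/(1−f) ≈ 1.245 mg/L.
Difference ≈ 2.911 − 1.245 ≈ 1.666 mg/L.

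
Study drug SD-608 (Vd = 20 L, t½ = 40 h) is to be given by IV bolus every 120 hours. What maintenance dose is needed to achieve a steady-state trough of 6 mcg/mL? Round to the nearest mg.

840 mg

τ/t½ = 120/40 ≈ 3, so f = (1/2)^(120/40) ≈ 0.125000.
Cmin,ss = (D/Vd)·f/(1−f), so D = Cmin,ss·Vd·(1−f)/f.
D = 6 × 20 × (1−f)/f ≈ 6 × 20 × 7.00000 ≈ 840.00 mg.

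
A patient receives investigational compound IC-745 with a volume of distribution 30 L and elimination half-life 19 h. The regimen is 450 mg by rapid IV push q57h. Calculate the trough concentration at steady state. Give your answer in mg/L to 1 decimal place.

The dosing interval is 3 half-lives, so f = 2^(−3) = 0.125.
At steady state, R = 1/(1 − 0.125) = 8/7.
Single-dose peak C₀ = D/Vd = 450/30 = 15 mg/L.
Steady-state peak Cmax,ss = C₀·R = 15 × 8/7 ≈ 17.143 mg/L.
Steady-state trough Cmin,ss = Cmax,ss·f ≈ 17.143 × 0.125 ≈ 2.143 mg/L.

2.1 mg/L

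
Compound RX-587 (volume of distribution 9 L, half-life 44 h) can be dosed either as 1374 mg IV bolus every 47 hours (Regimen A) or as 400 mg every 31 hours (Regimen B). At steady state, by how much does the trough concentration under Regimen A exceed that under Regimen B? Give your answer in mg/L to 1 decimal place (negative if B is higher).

Regimen A: f = (1/2)^(47/44) ≈ 0.4769; Cmin,ss = (1374/9)·f/(1−f) ≈ 139.183 mg/L.
Regimen B: f = (1/2)^(31/44) ≈ 0.6136; Cmin,ss = (400/9)·f/(1−f) ≈ 70.577 mg/L.
Difference ≈ 139.183 − 70.577 ≈ 68.606 mg/L.

68.6 mg/L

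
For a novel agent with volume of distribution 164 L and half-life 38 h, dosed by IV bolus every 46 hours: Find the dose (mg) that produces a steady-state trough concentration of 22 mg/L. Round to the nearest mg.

τ/t½ = 46/38 ≈ 1.2105, so f = (1/2)^(46/38) ≈ 0.432111.
Cmin,ss = (D/Vd)·f/(1−f), so D = Cmin,ss·Vd·(1−f)/f.
D = 22 × 164 × (1−f)/f ≈ 22 × 164 × 1.31422 ≈ 4741.71 mg.

4742 mg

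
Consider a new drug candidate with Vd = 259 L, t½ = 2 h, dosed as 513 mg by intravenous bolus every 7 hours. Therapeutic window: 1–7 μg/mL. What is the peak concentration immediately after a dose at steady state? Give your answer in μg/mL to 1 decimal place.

τ/t½ = 7/2 ≈ 3.5, so fraction remaining f = (1/2)^(7/2) ≈ 0.0884.
At steady state, accumulation factor R = 1/(1 − e^(−kτ)) ≈ 1.0970.
Single-dose peak C₀ = D/Vd = 513/259 ≈ 1.981 μg/mL.
Cmax,ss = C₀/(1 − f) ≈ 1.981/0.9116 ≈ 2.173 μg/mL.
Peak 2.2 μg/mL vs MTC 7 μg/mL: below toxic threshold.

2.2 μg/mL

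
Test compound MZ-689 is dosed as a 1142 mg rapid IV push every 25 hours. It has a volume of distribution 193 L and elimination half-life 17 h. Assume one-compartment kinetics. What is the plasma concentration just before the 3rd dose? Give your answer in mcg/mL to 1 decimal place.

2.9 mcg/mL

f = (1/2)^(τ/t½) = (1/2)^(25/17) ≈ 0.3608.
C₀ = D/Vd = 1142/193 ≈ 5.917 mcg/mL.
Before the 3rd dose, 2 doses have been given. Superposition: Cmin = C₀·(f + f²).
≈ 5.917 × (0.3608 + 0.1302) ≈ 5.917 × 0.4910 ≈ 2.905 mcg/mL.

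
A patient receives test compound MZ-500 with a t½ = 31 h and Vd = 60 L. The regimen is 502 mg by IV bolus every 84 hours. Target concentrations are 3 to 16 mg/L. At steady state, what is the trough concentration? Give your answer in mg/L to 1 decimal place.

1.5 mg/L

k = ln2/t½ = ln2/31 ≈ 0.022360 h⁻¹; fraction remaining f = e^(−kτ) = e^(−0.022360×84) ≈ 0.1529.
Each bolus raises the concentration by D/Vd = 502/60 ≈ 8.367 mg/L.
Steady-state trough Cmin,ss = C₀·f/(1−f) ≈ 8.367 × 0.1529/0.8471 ≈ 1.510 mg/L.
Trough 1.5 mg/L vs MEC 3 mg/L: subtherapeutic.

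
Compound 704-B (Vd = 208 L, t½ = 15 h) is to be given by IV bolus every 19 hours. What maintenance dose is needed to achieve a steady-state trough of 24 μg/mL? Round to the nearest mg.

7019 mg

τ/t½ = 19/15 ≈ 1.2667, so f = (1/2)^(19/15) ≈ 0.415619.
Cmin,ss = (D/Vd)·f/(1−f), so D = Cmin,ss·Vd·(1−f)/f.
D = 24 × 208 × (1−f)/f ≈ 24 × 208 × 1.40605 ≈ 7019.00 mg.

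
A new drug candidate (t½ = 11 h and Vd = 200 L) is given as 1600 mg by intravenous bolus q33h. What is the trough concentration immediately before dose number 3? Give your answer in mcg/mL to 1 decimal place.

1.1 mcg/mL

f = (1/2)^(τ/t½) = (1/2)^(33/11) ≈ 0.1250.
C₀ = D/Vd = 1600/200 ≈ 8.000 mcg/mL.
Before the 3rd dose, 2 doses have been given. Superposition: Cmin = C₀·(f + f²).
≈ 8.000 × (0.1250 + 0.0156) ≈ 8.000 × 0.1406 ≈ 1.125 mcg/mL.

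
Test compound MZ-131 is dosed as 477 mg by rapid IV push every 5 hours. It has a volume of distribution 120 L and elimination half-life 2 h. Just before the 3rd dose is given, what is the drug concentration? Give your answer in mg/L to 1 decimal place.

f = (1/2)^(τ/t½) = (1/2)^(5/2) ≈ 0.1768.
C₀ = D/Vd = 477/120 ≈ 3.975 mg/L.
Before the 3rd dose, 2 doses have been given. Superposition: Cmin = C₀·(f + f²).
≈ 3.975 × (0.1768 + 0.0313) ≈ 3.975 × 0.2081 ≈ 0.827 mg/L.

0.8 mg/L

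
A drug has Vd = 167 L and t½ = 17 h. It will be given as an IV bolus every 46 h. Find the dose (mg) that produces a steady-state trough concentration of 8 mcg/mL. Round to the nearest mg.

τ/t½ = 46/17 ≈ 2.7059, so f = (1/2)^(46/17) ≈ 0.153267.
Cmin,ss = (D/Vd)·f/(1−f), so D = Cmin,ss·Vd·(1−f)/f.
D = 8 × 167 × (1−f)/f ≈ 8 × 167 × 5.52456 ≈ 7380.81 mg.

7381 mg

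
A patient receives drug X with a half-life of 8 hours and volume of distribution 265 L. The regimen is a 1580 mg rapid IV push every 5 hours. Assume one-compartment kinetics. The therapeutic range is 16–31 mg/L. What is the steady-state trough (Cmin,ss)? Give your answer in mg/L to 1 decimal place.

11.0 mg/L

k = ln2/t½ = ln2/8 ≈ 0.086643 h⁻¹; fraction remaining f = e^(−kτ) = e^(−0.086643×5) ≈ 0.6484.
Single-dose peak C₀ = D/Vd = 1580/265 ≈ 5.962 mg/L.
Steady-state trough Cmin,ss = C₀·f/(1−f) ≈ 5.962 × 0.6484/0.3516 ≈ 10.995 mg/L.
Trough 11.0 mg/L vs MEC 16 mg/L: subtherapeutic.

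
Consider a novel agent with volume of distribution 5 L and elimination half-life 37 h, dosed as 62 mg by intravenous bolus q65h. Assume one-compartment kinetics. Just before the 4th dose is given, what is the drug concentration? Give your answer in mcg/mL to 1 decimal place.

5.1 mcg/mL

f = (1/2)^(τ/t½) = (1/2)^(65/37) ≈ 0.2959.
C₀ = D/Vd = 62/5 ≈ 12.400 mcg/mL.
Before the 4th dose, 3 doses have been given. Superposition: Cmin = C₀·(f + f² + … + f^3).
≈ 12.400 × (0.2959 + 0.0876 + 0.0259) ≈ 12.400 × 0.4094 ≈ 5.077 mcg/mL.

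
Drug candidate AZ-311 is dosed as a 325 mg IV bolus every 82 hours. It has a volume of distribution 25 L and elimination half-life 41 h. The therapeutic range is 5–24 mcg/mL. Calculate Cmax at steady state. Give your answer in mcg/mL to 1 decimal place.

17.3 mcg/mL

The dosing interval is 2 half-lives, so f = 2^(−2) = 0.25.
Accumulation ratio R = 1/(1 − f) = 1/0.75 = 4/3.
Single-dose peak C₀ = D/Vd = 325/25 = 13 mcg/mL.
Steady-state peak Cmax,ss = C₀·R = 13 × 4/3 ≈ 17.333 mcg/mL.
Peak 17.3 mcg/mL vs MTC 24 mcg/mL: below toxic threshold.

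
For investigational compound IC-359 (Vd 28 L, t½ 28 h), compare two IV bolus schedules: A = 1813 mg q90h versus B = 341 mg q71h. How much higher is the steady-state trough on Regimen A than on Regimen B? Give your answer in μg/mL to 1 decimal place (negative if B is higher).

5.3 μg/mL

Regimen A: f = (1/2)^(90/28) ≈ 0.1077; Cmin,ss = (1813/28)·f/(1−f) ≈ 7.815 μg/mL.
Regimen B: f = (1/2)^(71/28) ≈ 0.1725; Cmin,ss = (341/28)·f/(1−f) ≈ 2.539 μg/mL.
Difference ≈ 7.815 − 2.539 ≈ 5.276 μg/mL.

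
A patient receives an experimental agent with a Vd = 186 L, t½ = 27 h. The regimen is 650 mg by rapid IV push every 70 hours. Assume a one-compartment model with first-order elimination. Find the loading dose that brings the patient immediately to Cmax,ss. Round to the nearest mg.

f = (1/2)^(70/27) ≈ 0.165788; accumulation ratio R = 1/(1−f) ≈ 1.19874.
Loading dose to hit Cmax,ss on first dose: D_load = D_maint·R ≈ 650 × 1.19874 ≈ 779.18 mg.

779 mg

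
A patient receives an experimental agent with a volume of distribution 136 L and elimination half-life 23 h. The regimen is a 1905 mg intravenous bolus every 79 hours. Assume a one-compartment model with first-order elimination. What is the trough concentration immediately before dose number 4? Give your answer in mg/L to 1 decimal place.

f = (1/2)^(τ/t½) = (1/2)^(79/23) ≈ 0.0925.
C₀ = D/Vd = 1905/136 ≈ 14.007 mg/L.
Before the 4th dose, 3 doses have been given. Superposition: Cmin = C₀·(f + f² + … + f^3).
≈ 14.007 × (0.0925 + 0.0086 + 0.0008) ≈ 14.007 × 0.1019 ≈ 1.427 mg/L.

1.4 mg/L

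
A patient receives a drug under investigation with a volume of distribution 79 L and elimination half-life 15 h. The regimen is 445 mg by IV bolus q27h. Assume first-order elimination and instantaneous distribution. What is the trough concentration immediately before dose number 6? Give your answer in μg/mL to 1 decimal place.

f = (1/2)^(τ/t½) = (1/2)^(27/15) ≈ 0.2872.
C₀ = D/Vd = 445/79 ≈ 5.633 μg/mL.
Before the 6th dose, 5 doses have been given. Superposition: Cmin = C₀·(f + f² + … + f^5).
≈ 5.633 × (0.2872 + 0.0825 + 0.0237 + 0.0068 + 0.0020) ≈ 5.633 × 0.4022 ≈ 2.266 μg/mL.

2.3 μg/mL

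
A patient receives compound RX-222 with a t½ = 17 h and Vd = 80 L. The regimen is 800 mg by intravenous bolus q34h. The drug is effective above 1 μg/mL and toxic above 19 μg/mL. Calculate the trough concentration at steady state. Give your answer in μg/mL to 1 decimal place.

3.3 μg/mL

The dosing interval is 2 half-lives, so f = 2^(−2) = 0.25.
Accumulation ratio R = 1/(1 − f) = 1/0.75 = 4/3.
Single-dose peak C₀ = D/Vd = 800/80 = 10 μg/mL.
Steady-state peak Cmax,ss = C₀·R = 10 × 4/3 ≈ 13.333 μg/mL.
Steady-state trough Cmin,ss = Cmax,ss·f ≈ 13.333 × 0.25 ≈ 3.333 μg/mL.
Trough 3.3 μg/mL vs MEC 1 μg/mL: adequate.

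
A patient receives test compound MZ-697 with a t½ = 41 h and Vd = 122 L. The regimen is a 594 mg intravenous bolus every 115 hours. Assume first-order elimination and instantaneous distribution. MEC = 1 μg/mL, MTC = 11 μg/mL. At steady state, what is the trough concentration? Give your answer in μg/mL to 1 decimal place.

Over one 115-h interval, 115/41 ≈ 2.8049 half-lives elapse, leaving f ≈ 0.1431 of each dose.
Each bolus raises the concentration by D/Vd = 594/122 ≈ 4.869 μg/mL.
Steady-state trough Cmin,ss = C₀·f/(1−f) ≈ 4.869 × 0.1431/0.8569 ≈ 0.813 μg/mL.
Trough 0.8 μg/mL vs MEC 1 μg/mL: subtherapeutic.

0.8 μg/mL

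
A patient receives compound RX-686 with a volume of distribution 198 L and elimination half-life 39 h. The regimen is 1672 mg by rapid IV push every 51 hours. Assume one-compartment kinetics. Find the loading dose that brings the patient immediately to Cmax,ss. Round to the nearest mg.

2805 mg

f = (1/2)^(51/39) ≈ 0.403967; accumulation ratio R = 1/(1−f) ≈ 1.67776.
Loading dose to hit Cmax,ss on first dose: D_load = D_maint·R ≈ 1672 × 1.67776 ≈ 2805.21 mg.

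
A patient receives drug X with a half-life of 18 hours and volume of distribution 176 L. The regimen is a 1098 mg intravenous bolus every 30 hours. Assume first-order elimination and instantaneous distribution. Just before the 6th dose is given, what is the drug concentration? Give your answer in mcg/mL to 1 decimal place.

2.9 mcg/mL

f = (1/2)^(τ/t½) = (1/2)^(30/18) ≈ 0.3150.
C₀ = D/Vd = 1098/176 ≈ 6.239 mcg/mL.
Before the 6th dose, 5 doses have been given. Superposition: Cmin = C₀·(f + f² + … + f^5).
≈ 6.239 × (0.3150 + 0.0992 + 0.0313 + 0.0098 + 0.0031) ≈ 6.239 × 0.4584 ≈ 2.860 mcg/mL.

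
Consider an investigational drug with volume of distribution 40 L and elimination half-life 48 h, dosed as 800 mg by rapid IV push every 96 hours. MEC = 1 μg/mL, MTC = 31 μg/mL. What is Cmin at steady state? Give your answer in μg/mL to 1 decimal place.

τ = 96 h = 2 half-lives, so f = (1/2)^2 = 0.25.
At steady state, R = 1/(1 − 0.25) = 4/3.
Single-dose peak C₀ = D/Vd = 800/40 = 20 μg/mL.
Steady-state peak Cmax,ss = C₀·R = 20 × 4/3 ≈ 26.667 μg/mL.
Steady-state trough Cmin,ss = Cmax,ss·f ≈ 26.667 × 0.25 ≈ 6.667 μg/mL.
Trough 6.7 μg/mL vs MEC 1 μg/mL: adequate.

6.7 μg/mL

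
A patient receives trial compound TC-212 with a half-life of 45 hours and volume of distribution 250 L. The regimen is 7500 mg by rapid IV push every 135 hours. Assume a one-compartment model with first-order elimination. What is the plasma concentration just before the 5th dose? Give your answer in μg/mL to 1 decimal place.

4.3 μg/mL

f = (1/2)^(τ/t½) = (1/2)^(135/45) ≈ 0.1250.
C₀ = D/Vd = 7500/250 ≈ 30.000 μg/mL.
Before the 5th dose, 4 doses have been given. Superposition: Cmin = C₀·(f + f² + … + f^4).
≈ 30.000 × (0.1250 + 0.0156 + 0.0020 + 0.0002) ≈ 30.000 × 0.1428 ≈ 4.284 μg/mL.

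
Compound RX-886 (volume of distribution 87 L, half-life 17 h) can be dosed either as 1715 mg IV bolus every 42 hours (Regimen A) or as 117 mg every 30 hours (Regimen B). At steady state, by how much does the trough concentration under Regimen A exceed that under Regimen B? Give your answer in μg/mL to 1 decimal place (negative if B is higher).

Regimen A: f = (1/2)^(42/17) ≈ 0.1804; Cmin,ss = (1715/87)·f/(1−f) ≈ 4.339 μg/mL.
Regimen B: f = (1/2)^(30/17) ≈ 0.2943; Cmin,ss = (117/87)·f/(1−f) ≈ 0.561 μg/mL.
Difference ≈ 4.339 − 0.561 ≈ 3.778 μg/mL.

3.8 μg/mL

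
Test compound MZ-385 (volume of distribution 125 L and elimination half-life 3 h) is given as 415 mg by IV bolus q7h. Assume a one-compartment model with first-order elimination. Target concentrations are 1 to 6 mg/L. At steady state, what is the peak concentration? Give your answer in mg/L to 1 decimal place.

Over one 7-h interval, 7/3 ≈ 2.3333 half-lives elapse, leaving f ≈ 0.1984 of each dose.
Accumulation ratio R = 1/(1 − f) ≈ 1/0.8016 ≈ 1.2475.
Each bolus raises the concentration by D/Vd = 415/125 ≈ 3.320 mg/L.
Cmax,ss = C₀/(1 − f) ≈ 3.320/0.8016 ≈ 4.142 mg/L.
Peak 4.1 mg/L vs MTC 6 mg/L: below toxic threshold.

4.1 mg/L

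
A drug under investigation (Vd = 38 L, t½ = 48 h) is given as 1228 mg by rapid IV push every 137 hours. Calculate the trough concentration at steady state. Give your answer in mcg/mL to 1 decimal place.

τ/t½ = 137/48 ≈ 2.8542, so fraction remaining f = (1/2)^(137/48) ≈ 0.1383.
Each bolus raises the concentration by D/Vd = 1228/38 ≈ 32.316 mcg/mL.
Steady-state trough Cmin,ss = C₀·f/(1−f) ≈ 32.316 × 0.1383/0.8617 ≈ 5.187 mcg/mL.

5.2 mcg/mL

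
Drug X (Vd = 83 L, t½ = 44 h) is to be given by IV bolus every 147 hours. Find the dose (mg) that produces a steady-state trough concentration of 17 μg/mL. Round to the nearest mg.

τ/t½ = 147/44 ≈ 3.3409, so f = (1/2)^(147/44) ≈ 0.098693.
Cmin,ss = (D/Vd)·f/(1−f), so D = Cmin,ss·Vd·(1−f)/f.
D = 17 × 83 × (1−f)/f ≈ 17 × 83 × 9.13243 ≈ 12885.86 mg.

12886 mg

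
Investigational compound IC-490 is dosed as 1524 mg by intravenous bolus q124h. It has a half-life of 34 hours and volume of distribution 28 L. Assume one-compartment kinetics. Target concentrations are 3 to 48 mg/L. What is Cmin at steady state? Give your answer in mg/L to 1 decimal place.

τ/t½ = 124/34 ≈ 3.6471, so fraction remaining f = (1/2)^(124/34) ≈ 0.0798.
Accumulation ratio R = 1/(1 − f) ≈ 1/0.9202 ≈ 1.0867.
Single-dose peak C₀ = D/Vd = 1524/28 ≈ 54.429 mg/L.
Cmax,ss = C₀/(1 − f) ≈ 54.429/0.9202 ≈ 59.149 mg/L.
Steady-state trough Cmin,ss = Cmax,ss·f ≈ 59.149 × 0.0798 ≈ 4.720 mg/L.
Trough 4.7 mg/L vs MEC 3 mg/L: adequate.

4.7 mg/L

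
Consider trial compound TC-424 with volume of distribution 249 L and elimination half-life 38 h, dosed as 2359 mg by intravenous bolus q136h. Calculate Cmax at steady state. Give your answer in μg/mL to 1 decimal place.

10.3 μg/mL

k = ln2/t½ = ln2/38 ≈ 0.018241 h⁻¹; fraction remaining f = e^(−kτ) = e^(−0.018241×136) ≈ 0.0837.
At steady state, accumulation factor R = 1/(1 − e^(−kτ)) ≈ 1.0913.
Each bolus raises the concentration by D/Vd = 2359/249 ≈ 9.474 μg/mL.
Cmax,ss = C₀/(1 − f) ≈ 9.474/0.9163 ≈ 10.339 μg/mL.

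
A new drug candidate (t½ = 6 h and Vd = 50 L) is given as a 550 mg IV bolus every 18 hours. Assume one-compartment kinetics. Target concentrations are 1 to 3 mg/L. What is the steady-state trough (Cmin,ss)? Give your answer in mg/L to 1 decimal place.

1.6 mg/L

The dosing interval is 3 half-lives, so f = 2^(−3) = 0.125.
Accumulation ratio R = 1/(1 − f) = 1/0.875 = 8/7.
Single-dose peak C₀ = D/Vd = 550/50 = 11 mg/L.
Steady-state peak Cmax,ss = C₀·R = 11 × 8/7 ≈ 12.571 mg/L.
Steady-state trough Cmin,ss = Cmax,ss·f ≈ 12.571 × 0.125 ≈ 1.571 mg/L.
Trough 1.6 mg/L vs MEC 1 mg/L: adequate.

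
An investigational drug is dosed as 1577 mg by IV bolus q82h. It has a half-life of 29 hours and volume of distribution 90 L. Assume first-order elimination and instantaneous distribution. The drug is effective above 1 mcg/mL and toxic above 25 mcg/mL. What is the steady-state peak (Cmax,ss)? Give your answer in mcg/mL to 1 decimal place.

τ/t½ = 82/29 ≈ 2.8276, so fraction remaining f = (1/2)^(82/29) ≈ 0.1409.
At steady state, accumulation factor R = 1/(1 − e^(−kτ)) ≈ 1.1640.
Each bolus raises the concentration by D/Vd = 1577/90 ≈ 17.522 mcg/mL.
Steady-state peak Cmax,ss = C₀·R ≈ 17.522 × 1.1640 ≈ 20.396 mcg/mL.
Peak 20.4 mcg/mL vs MTC 25 mcg/mL: below toxic threshold.

20.4 mcg/mL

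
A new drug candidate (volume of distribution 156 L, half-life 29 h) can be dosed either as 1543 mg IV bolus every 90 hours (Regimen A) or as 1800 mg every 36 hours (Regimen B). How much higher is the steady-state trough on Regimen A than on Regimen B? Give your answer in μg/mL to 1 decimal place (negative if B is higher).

Regimen A: f = (1/2)^(90/29) ≈ 0.1164; Cmin,ss = (1543/156)·f/(1−f) ≈ 1.303 μg/mL.
Regimen B: f = (1/2)^(36/29) ≈ 0.4230; Cmin,ss = (1800/156)·f/(1−f) ≈ 8.459 μg/mL.
Difference ≈ 1.303 − 8.459 ≈ -7.156 μg/mL.

-7.2 μg/mL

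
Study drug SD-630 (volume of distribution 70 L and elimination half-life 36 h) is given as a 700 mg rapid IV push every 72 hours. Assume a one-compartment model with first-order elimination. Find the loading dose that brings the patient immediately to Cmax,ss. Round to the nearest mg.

933 mg

f = (1/2)^(72/36) ≈ 0.250000; accumulation ratio R = 1/(1−f) ≈ 1.33333.
Loading dose to hit Cmax,ss on first dose: D_load = D_maint·R ≈ 700 × 1.33333 ≈ 933.33 mg.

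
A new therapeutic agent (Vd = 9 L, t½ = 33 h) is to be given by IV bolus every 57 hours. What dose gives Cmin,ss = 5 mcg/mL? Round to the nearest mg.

τ/t½ = 57/33 ≈ 1.7273, so f = (1/2)^(57/33) ≈ 0.302022.
Cmin,ss = (D/Vd)·f/(1−f), so D = Cmin,ss·Vd·(1−f)/f.
D = 5 × 9 × (1−f)/f ≈ 5 × 9 × 2.31102 ≈ 104.00 mg.

104 mg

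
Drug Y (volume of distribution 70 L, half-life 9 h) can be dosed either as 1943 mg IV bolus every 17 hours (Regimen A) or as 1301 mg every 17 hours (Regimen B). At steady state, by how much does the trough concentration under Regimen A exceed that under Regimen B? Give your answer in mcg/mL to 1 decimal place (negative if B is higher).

3.4 mcg/mL

Regimen A: f = (1/2)^(17/9) ≈ 0.2700; Cmin,ss = (1943/70)·f/(1−f) ≈ 10.266 mcg/mL.
Regimen B: f = (1/2)^(17/9) ≈ 0.2700; Cmin,ss = (1301/70)·f/(1−f) ≈ 6.874 mcg/mL.
Difference ≈ 10.266 − 6.874 ≈ 3.392 mcg/mL.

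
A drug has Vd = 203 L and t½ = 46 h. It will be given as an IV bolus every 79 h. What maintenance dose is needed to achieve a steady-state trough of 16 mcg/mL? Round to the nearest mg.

7433 mg

τ/t½ = 79/46 ≈ 1.7174, so f = (1/2)^(79/46) ≈ 0.304098.
Cmin,ss = (D/Vd)·f/(1−f), so D = Cmin,ss·Vd·(1−f)/f.
D = 16 × 203 × (1−f)/f ≈ 16 × 203 × 2.28841 ≈ 7432.76 mg.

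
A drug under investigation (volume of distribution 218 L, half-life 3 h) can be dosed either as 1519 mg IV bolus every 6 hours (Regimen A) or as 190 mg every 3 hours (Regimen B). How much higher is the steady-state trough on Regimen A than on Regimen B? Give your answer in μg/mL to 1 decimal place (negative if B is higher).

1.5 μg/mL

Regimen A: f = (1/2)^(6/3) ≈ 0.2500; Cmin,ss = (1519/218)·f/(1−f) ≈ 2.323 μg/mL.
Regimen B: f = (1/2)^(3/3) ≈ 0.5000; Cmin,ss = (190/218)·f/(1−f) ≈ 0.872 μg/mL.
Difference ≈ 2.323 − 0.872 ≈ 1.451 μg/mL.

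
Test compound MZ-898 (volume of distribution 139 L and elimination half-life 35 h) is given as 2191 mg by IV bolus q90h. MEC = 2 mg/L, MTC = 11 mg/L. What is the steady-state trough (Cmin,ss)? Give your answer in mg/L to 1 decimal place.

τ/t½ = 90/35 ≈ 2.5714, so fraction remaining f = (1/2)^(90/35) ≈ 0.1682.
At steady state, accumulation factor R = 1/(1 − e^(−kτ)) ≈ 1.2022.
Each bolus raises the concentration by D/Vd = 2191/139 ≈ 15.763 mg/L.
Cmax,ss = C₀/(1 − f) ≈ 15.763/0.8318 ≈ 18.950 mg/L.
Steady-state trough Cmin,ss = Cmax,ss·f ≈ 18.950 × 0.1682 ≈ 3.187 mg/L.
Trough 3.2 mg/L vs MEC 2 mg/L: adequate.

3.2 mg/L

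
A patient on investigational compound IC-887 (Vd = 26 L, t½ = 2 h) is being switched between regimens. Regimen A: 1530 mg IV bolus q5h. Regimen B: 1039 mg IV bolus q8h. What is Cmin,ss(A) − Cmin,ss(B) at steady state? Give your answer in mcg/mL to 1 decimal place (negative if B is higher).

Regimen A: f = (1/2)^(5/2) ≈ 0.1768; Cmin,ss = (1530/26)·f/(1−f) ≈ 12.638 mcg/mL.
Regimen B: f = (1/2)^(8/2) ≈ 0.0625; Cmin,ss = (1039/26)·f/(1−f) ≈ 2.664 mcg/mL.
Difference ≈ 12.638 − 2.664 ≈ 9.974 mcg/mL.

10.0 mcg/mL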